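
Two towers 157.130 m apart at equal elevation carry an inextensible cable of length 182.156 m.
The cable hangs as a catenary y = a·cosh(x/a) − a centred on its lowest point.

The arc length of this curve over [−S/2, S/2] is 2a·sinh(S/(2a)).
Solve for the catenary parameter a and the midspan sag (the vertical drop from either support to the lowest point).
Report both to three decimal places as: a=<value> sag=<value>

a=82.222 sag=40.479

seed: a₀ = √(S³/(24(L−S))) = √(157.130³/(24·25.026)) = 80.368771
iter 1: u=0.977556  f(a)=+1.223e+00  f'(a)=-6.844e-01  a ← 80.368771 − (+1.223e+00/-6.844e-01) = 82.156328
iter 2: u=0.956287  f(a)=+4.200e-02  f'(a)=-6.381e-01  a ← 82.156328 − (+4.200e-02/-6.381e-01) = 82.222157
iter 3: u=0.955521  f(a)=+5.342e-05  f'(a)=-6.365e-01  a ← 82.222157 − (+5.342e-05/-6.365e-01) = 82.222241
iter 4: u=0.955520  f(a)=+8.669e-11  f'(a)=-6.365e-01  a ← 82.222241 − (+8.669e-11/-6.365e-01) = 82.222241
iter 5: u=0.955520  f(a)=-5.684e-14  f'(a)=-6.365e-01  a ← 82.222241 − (-5.684e-14/-6.365e-01) = 82.222241
converged: |Δa| < 1e-12 after 5 iterations
sag = a·(cosh(S/(2a)) − 1) = 82.222241·(cosh(0.955520) − 1) = 40.479426
T_max/T_min = cosh(S/(2a)) = 1.492317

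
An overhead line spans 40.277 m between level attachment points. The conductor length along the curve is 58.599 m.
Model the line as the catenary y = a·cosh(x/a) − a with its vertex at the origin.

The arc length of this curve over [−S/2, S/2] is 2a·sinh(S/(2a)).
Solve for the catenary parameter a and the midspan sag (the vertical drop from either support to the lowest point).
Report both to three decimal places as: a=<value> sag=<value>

seed: a₀ = √(S³/(24(L−S))) = √(40.277³/(24·18.322)) = 12.189717
iter 1: u=1.652089  f(a)=+2.669e+00  f'(a)=-3.911e+00  a ← 12.189717 − (+2.669e+00/-3.911e+00) = 12.872241
iter 2: u=1.564491  f(a)=+2.406e-01  f'(a)=-3.235e+00  a ← 12.872241 − (+2.406e-01/-3.235e+00) = 12.946614
iter 3: u=1.555503  f(a)=+2.382e-03  f'(a)=-3.171e+00  a ← 12.946614 − (+2.382e-03/-3.171e+00) = 12.947366
iter 4: u=1.555413  f(a)=+2.387e-07  f'(a)=-3.170e+00  a ← 12.947366 − (+2.387e-07/-3.170e+00) = 12.947366
iter 5: u=1.555413  f(a)=-7.105e-15  f'(a)=-3.170e+00  a ← 12.947366 − (-7.105e-15/-3.170e+00) = 12.947366
converged: |Δa| < 1e-12 after 5 iterations
sag = a·(cosh(S/(2a)) − 1) = 12.947366·(cosh(1.555413) − 1) = 19.085352
T_max/T_min = cosh(S/(2a)) = 2.474072

a=12.947 sag=19.085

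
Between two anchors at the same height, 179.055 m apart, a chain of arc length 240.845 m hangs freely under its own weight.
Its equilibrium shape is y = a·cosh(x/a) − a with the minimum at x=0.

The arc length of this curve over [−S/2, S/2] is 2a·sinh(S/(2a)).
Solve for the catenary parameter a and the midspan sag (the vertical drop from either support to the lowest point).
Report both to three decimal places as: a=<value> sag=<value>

seed: a₀ = √(S³/(24(L−S))) = √(179.055³/(24·61.790)) = 62.217844
iter 1: u=1.438936  f(a)=+6.722e+00  f'(a)=-2.429e+00  a ← 62.217844 − (+6.722e+00/-2.429e+00) = 64.984915
iter 2: u=1.377666  f(a)=+4.744e-01  f'(a)=-2.097e+00  a ← 64.984915 − (+4.744e-01/-2.097e+00) = 65.211120
iter 3: u=1.372887  f(a)=+2.760e-03  f'(a)=-2.073e+00  a ← 65.211120 − (+2.760e-03/-2.073e+00) = 65.212451
iter 4: u=1.372859  f(a)=+9.463e-08  f'(a)=-2.073e+00  a ← 65.212451 − (+9.463e-08/-2.073e+00) = 65.212451
iter 5: u=1.372859  f(a)=+0.000e+00  f'(a)=-2.073e+00  a ← 65.212451 − (+0.000e+00/-2.073e+00) = 65.212451
converged: |Δa| < 1e-12 after 5 iterations
sag = a·(cosh(S/(2a)) − 1) = 65.212451·(cosh(1.372859) − 1) = 71.733678
T_max/T_min = cosh(S/(2a)) = 2.100000

a=65.212 sag=71.734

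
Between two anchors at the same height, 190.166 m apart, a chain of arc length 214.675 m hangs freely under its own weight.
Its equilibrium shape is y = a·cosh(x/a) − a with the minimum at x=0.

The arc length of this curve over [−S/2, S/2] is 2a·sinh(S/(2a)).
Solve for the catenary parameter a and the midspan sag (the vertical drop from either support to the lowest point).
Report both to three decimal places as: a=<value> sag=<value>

a=110.157 sag=43.648

seed: a₀ = √(S³/(24(L−S))) = √(190.166³/(24·24.509)) = 108.126188
iter 1: u=0.879371  f(a)=+9.653e-01  f'(a)=-4.894e-01  a ← 108.126188 − (+9.653e-01/-4.894e-01) = 110.098620
iter 2: u=0.863617  f(a)=+2.705e-02  f'(a)=-4.623e-01  a ← 110.098620 − (+2.705e-02/-4.623e-01) = 110.157123
iter 3: u=0.863158  f(a)=+2.259e-05  f'(a)=-4.615e-01  a ← 110.157123 − (+2.259e-05/-4.615e-01) = 110.157172
iter 4: u=0.863158  f(a)=+1.580e-11  f'(a)=-4.615e-01  a ← 110.157172 − (+1.580e-11/-4.615e-01) = 110.157172
converged: |Δa| < 1e-12 after 4 iterations
sag = a·(cosh(S/(2a)) − 1) = 110.157172·(cosh(0.863158) − 1) = 43.647709
T_max/T_min = cosh(S/(2a)) = 1.396231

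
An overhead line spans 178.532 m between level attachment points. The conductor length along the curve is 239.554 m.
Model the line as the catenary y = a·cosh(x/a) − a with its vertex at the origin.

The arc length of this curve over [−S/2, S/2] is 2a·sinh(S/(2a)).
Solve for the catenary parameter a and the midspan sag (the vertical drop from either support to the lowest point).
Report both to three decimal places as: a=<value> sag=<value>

a=65.308 sag=71.117

seed: a₀ = √(S³/(24(L−S))) = √(178.532³/(24·61.022)) = 62.334039
iter 1: u=1.432059  f(a)=+6.572e+00  f'(a)=-2.390e+00  a ← 62.334039 − (+6.572e+00/-2.390e+00) = 65.083671
iter 2: u=1.371558  f(a)=+4.598e-01  f'(a)=-2.066e+00  a ← 65.083671 − (+4.598e-01/-2.066e+00) = 65.306224
iter 3: u=1.366883  f(a)=+2.626e-03  f'(a)=-2.043e+00  a ← 65.306224 − (+2.626e-03/-2.043e+00) = 65.307510
iter 4: u=1.366857  f(a)=+8.673e-08  f'(a)=-2.043e+00  a ← 65.307510 − (+8.673e-08/-2.043e+00) = 65.307510
iter 5: u=1.366857  f(a)=-5.684e-14  f'(a)=-2.043e+00  a ← 65.307510 − (-5.684e-14/-2.043e+00) = 65.307510
converged: |Δa| < 1e-12 after 5 iterations
sag = a·(cosh(S/(2a)) − 1) = 65.307510·(cosh(1.366857) − 1) = 71.116830
T_max/T_min = cosh(S/(2a)) = 2.088953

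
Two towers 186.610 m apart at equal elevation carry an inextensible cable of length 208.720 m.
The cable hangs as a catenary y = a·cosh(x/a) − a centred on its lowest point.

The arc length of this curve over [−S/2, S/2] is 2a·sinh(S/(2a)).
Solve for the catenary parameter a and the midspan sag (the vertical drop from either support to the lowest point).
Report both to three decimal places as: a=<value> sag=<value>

seed: a₀ = √(S³/(24(L−S))) = √(186.610³/(24·22.110)) = 110.662984
iter 1: u=0.843146  f(a)=+7.993e-01  f'(a)=-4.287e-01  a ← 110.662984 − (+7.993e-01/-4.287e-01) = 112.527397
iter 2: u=0.829176  f(a)=+2.065e-02  f'(a)=-4.068e-01  a ← 112.527397 − (+2.065e-02/-4.068e-01) = 112.578149
iter 3: u=0.828802  f(a)=+1.459e-05  f'(a)=-4.063e-01  a ← 112.578149 − (+1.459e-05/-4.063e-01) = 112.578185
iter 4: u=0.828802  f(a)=+7.276e-12  f'(a)=-4.063e-01  a ← 112.578185 − (+7.276e-12/-4.063e-01) = 112.578185
converged: |Δa| < 1e-12 after 4 iterations
sag = a·(cosh(S/(2a)) − 1) = 112.578185·(cosh(0.828802) − 1) = 40.930308
T_max/T_min = cosh(S/(2a)) = 1.363572

a=112.578 sag=40.930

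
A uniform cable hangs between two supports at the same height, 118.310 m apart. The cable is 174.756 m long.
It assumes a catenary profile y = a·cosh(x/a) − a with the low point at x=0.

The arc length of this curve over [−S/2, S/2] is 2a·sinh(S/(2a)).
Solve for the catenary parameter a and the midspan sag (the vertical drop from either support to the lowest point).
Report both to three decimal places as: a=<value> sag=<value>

seed: a₀ = √(S³/(24(L−S))) = √(118.310³/(24·56.446)) = 34.963103
iter 1: u=1.691926  f(a)=+8.652e+00  f'(a)=-4.253e+00  a ← 34.963103 − (+8.652e+00/-4.253e+00) = 36.997562
iter 2: u=1.598889  f(a)=+8.127e-01  f'(a)=-3.488e+00  a ← 36.997562 − (+8.127e-01/-3.488e+00) = 37.230537
iter 3: u=1.588884  f(a)=+8.811e-03  f'(a)=-3.413e+00  a ← 37.230537 − (+8.811e-03/-3.413e+00) = 37.233119
iter 4: u=1.588774  f(a)=+1.061e-06  f'(a)=-3.412e+00  a ← 37.233119 − (+1.061e-06/-3.412e+00) = 37.233119
iter 5: u=1.588774  f(a)=+2.842e-14  f'(a)=-3.412e+00  a ← 37.233119 − (+2.842e-14/-3.412e+00) = 37.233119
converged: |Δa| < 1e-12 after 5 iterations
sag = a·(cosh(S/(2a)) − 1) = 37.233119·(cosh(1.588774) − 1) = 57.746984
T_max/T_min = cosh(S/(2a)) = 2.550957

a=37.233 sag=57.747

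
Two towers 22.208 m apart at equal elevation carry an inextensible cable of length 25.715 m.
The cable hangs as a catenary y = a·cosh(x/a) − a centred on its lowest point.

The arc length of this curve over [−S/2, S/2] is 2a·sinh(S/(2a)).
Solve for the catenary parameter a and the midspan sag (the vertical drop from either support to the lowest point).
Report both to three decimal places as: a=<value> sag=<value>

seed: a₀ = √(S³/(24(L−S))) = √(22.208³/(24·3.507)) = 11.407505
iter 1: u=0.973394  f(a)=+1.699e-01  f'(a)=-6.751e-01  a ← 11.407505 − (+1.699e-01/-6.751e-01) = 11.659224
iter 2: u=0.952379  f(a)=+5.788e-03  f'(a)=-6.298e-01  a ← 11.659224 − (+5.788e-03/-6.298e-01) = 11.668414
iter 3: u=0.951629  f(a)=+7.238e-06  f'(a)=-6.283e-01  a ← 11.668414 − (+7.238e-06/-6.283e-01) = 11.668425
iter 4: u=0.951628  f(a)=+1.135e-11  f'(a)=-6.283e-01  a ← 11.668425 − (+1.135e-11/-6.283e-01) = 11.668425
iter 5: u=0.951628  f(a)=+0.000e+00  f'(a)=-6.283e-01  a ← 11.668425 − (+0.000e+00/-6.283e-01) = 11.668425
converged: |Δa| < 1e-12 after 5 iterations
sag = a·(cosh(S/(2a)) − 1) = 11.668425·(cosh(0.951628) − 1) = 5.694393
T_max/T_min = cosh(S/(2a)) = 1.488017

a=11.668 sag=5.694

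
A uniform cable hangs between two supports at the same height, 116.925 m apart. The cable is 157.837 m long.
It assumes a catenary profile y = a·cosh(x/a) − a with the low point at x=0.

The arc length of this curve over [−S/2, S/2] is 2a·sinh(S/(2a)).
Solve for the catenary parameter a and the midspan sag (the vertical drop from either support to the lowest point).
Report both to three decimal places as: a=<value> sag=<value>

seed: a₀ = √(S³/(24(L−S))) = √(116.925³/(24·40.912)) = 40.348751
iter 1: u=1.448930  f(a)=+4.516e+00  f'(a)=-2.487e+00  a ← 40.348751 − (+4.516e+00/-2.487e+00) = 42.164529
iter 2: u=1.386533  f(a)=+3.227e-01  f'(a)=-2.143e+00  a ← 42.164529 − (+3.227e-01/-2.143e+00) = 42.315116
iter 3: u=1.381598  f(a)=+1.929e-03  f'(a)=-2.117e+00  a ← 42.315116 − (+1.929e-03/-2.117e+00) = 42.316027
iter 4: u=1.381569  f(a)=+6.979e-08  f'(a)=-2.117e+00  a ← 42.316027 − (+6.979e-08/-2.117e+00) = 42.316027
iter 5: u=1.381569  f(a)=+0.000e+00  f'(a)=-2.117e+00  a ← 42.316027 − (+0.000e+00/-2.117e+00) = 42.316027
converged: |Δa| < 1e-12 after 5 iterations
sag = a·(cosh(S/(2a)) − 1) = 42.316027·(cosh(1.381569) − 1) = 47.231591
T_max/T_min = cosh(S/(2a)) = 2.116163

a=42.316 sag=47.232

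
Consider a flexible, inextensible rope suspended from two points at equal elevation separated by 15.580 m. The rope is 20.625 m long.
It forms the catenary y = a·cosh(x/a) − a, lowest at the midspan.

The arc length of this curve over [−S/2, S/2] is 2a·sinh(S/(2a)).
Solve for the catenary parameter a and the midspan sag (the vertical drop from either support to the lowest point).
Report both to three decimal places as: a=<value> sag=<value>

seed: a₀ = √(S³/(24(L−S))) = √(15.580³/(24·5.045)) = 5.588754
iter 1: u=1.393871  f(a)=+5.134e-01  f'(a)=-2.181e+00  a ← 5.588754 − (+5.134e-01/-2.181e+00) = 5.824098
iter 2: u=1.337546  f(a)=+3.421e-02  f'(a)=-1.900e+00  a ← 5.824098 − (+3.421e-02/-1.900e+00) = 5.842108
iter 3: u=1.333423  f(a)=+1.759e-04  f'(a)=-1.880e+00  a ← 5.842108 − (+1.759e-04/-1.880e+00) = 5.842201
iter 4: u=1.333402  f(a)=+4.702e-09  f'(a)=-1.880e+00  a ← 5.842201 − (+4.702e-09/-1.880e+00) = 5.842201
iter 5: u=1.333402  f(a)=-3.553e-15  f'(a)=-1.880e+00  a ← 5.842201 − (-3.553e-15/-1.880e+00) = 5.842201
converged: |Δa| < 1e-12 after 5 iterations
sag = a·(cosh(S/(2a)) − 1) = 5.842201·(cosh(1.333402) − 1) = 6.010181
T_max/T_min = cosh(S/(2a)) = 2.028753

a=5.842 sag=6.010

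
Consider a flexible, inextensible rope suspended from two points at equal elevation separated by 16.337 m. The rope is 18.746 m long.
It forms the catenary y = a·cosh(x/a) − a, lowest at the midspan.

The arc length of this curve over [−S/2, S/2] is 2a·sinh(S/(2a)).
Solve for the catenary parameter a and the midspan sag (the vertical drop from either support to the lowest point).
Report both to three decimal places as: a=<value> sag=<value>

a=8.870 sag=4.035

seed: a₀ = √(S³/(24(L−S))) = √(16.337³/(24·2.409)) = 8.684292
iter 1: u=0.940606  f(a)=+1.088e-01  f'(a)=-6.055e-01  a ← 8.684292 − (+1.088e-01/-6.055e-01) = 8.864057
iter 2: u=0.921531  f(a)=+3.471e-03  f'(a)=-5.674e-01  a ← 8.864057 − (+3.471e-03/-5.674e-01) = 8.870175
iter 3: u=0.920895  f(a)=+3.789e-06  f'(a)=-5.662e-01  a ← 8.870175 − (+3.789e-06/-5.662e-01) = 8.870182
iter 4: u=0.920894  f(a)=+4.526e-12  f'(a)=-5.662e-01  a ← 8.870182 − (+4.526e-12/-5.662e-01) = 8.870182
converged: |Δa| < 1e-12 after 4 iterations
sag = a·(cosh(S/(2a)) − 1) = 8.870182·(cosh(0.920894) − 1) = 4.034595
T_max/T_min = cosh(S/(2a)) = 1.454849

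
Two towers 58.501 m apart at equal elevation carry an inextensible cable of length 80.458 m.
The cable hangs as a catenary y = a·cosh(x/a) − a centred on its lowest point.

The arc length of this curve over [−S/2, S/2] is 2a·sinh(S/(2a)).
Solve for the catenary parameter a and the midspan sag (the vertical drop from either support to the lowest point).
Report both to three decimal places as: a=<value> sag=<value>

a=20.506 sag=24.648

seed: a₀ = √(S³/(24(L−S))) = √(58.501³/(24·21.957)) = 19.491839
iter 1: u=1.500654  f(a)=+2.609e+00  f'(a)=-2.803e+00  a ← 19.491839 − (+2.609e+00/-2.803e+00) = 20.422717
iter 2: u=1.432253  f(a)=+1.986e-01  f'(a)=-2.391e+00  a ← 20.422717 − (+1.986e-01/-2.391e+00) = 20.505755
iter 3: u=1.426453  f(a)=+1.359e-03  f'(a)=-2.358e+00  a ← 20.505755 − (+1.359e-03/-2.358e+00) = 20.506331
iter 4: u=1.426413  f(a)=+6.465e-08  f'(a)=-2.358e+00  a ← 20.506331 − (+6.465e-08/-2.358e+00) = 20.506331
iter 5: u=1.426413  f(a)=-1.421e-14  f'(a)=-2.358e+00  a ← 20.506331 − (-1.421e-14/-2.358e+00) = 20.506331
converged: |Δa| < 1e-12 after 5 iterations
sag = a·(cosh(S/(2a)) − 1) = 20.506331·(cosh(1.426413) − 1) = 24.647650
T_max/T_min = cosh(S/(2a)) = 2.201953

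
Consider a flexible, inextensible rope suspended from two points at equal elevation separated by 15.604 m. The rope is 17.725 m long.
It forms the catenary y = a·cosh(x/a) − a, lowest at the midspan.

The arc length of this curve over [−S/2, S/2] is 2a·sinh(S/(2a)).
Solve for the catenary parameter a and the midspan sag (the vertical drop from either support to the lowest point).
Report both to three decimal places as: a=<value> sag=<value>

seed: a₀ = √(S³/(24(L−S))) = √(15.604³/(24·2.121)) = 8.639288
iter 1: u=0.903084  f(a)=+8.819e-02  f'(a)=-5.322e-01  a ← 8.639288 − (+8.819e-02/-5.322e-01) = 8.804981
iter 2: u=0.886089  f(a)=+2.601e-03  f'(a)=-5.013e-01  a ← 8.804981 − (+2.601e-03/-5.013e-01) = 8.810170
iter 3: u=0.885567  f(a)=+2.415e-06  f'(a)=-5.003e-01  a ← 8.810170 − (+2.415e-06/-5.003e-01) = 8.810175
iter 4: u=0.885567  f(a)=+2.085e-12  f'(a)=-5.003e-01  a ← 8.810175 − (+2.085e-12/-5.003e-01) = 8.810175
converged: |Δa| < 1e-12 after 4 iterations
sag = a·(cosh(S/(2a)) − 1) = 8.810175·(cosh(0.885567) − 1) = 3.686348
T_max/T_min = cosh(S/(2a)) = 1.418419

a=8.810 sag=3.686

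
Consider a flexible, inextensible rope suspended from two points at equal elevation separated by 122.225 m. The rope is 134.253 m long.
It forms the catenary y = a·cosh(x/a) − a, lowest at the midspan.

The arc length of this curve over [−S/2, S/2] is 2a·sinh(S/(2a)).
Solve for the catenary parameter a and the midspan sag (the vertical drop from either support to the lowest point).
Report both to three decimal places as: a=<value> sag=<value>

seed: a₀ = √(S³/(24(L−S))) = √(122.225³/(24·12.028)) = 79.531237
iter 1: u=0.768409  f(a)=+3.601e-01  f'(a)=-3.207e-01  a ← 79.531237 − (+3.601e-01/-3.207e-01) = 80.654146
iter 2: u=0.757711  f(a)=+7.769e-03  f'(a)=-3.070e-01  a ← 80.654146 − (+7.769e-03/-3.070e-01) = 80.679452
iter 3: u=0.757473  f(a)=+3.792e-06  f'(a)=-3.067e-01  a ← 80.679452 − (+3.792e-06/-3.067e-01) = 80.679464
iter 4: u=0.757473  f(a)=+9.095e-13  f'(a)=-3.067e-01  a ← 80.679464 − (+9.095e-13/-3.067e-01) = 80.679464
converged: |Δa| < 1e-12 after 4 iterations
sag = a·(cosh(S/(2a)) − 1) = 80.679464·(cosh(0.757473) − 1) = 24.273587
T_max/T_min = cosh(S/(2a)) = 1.300865

a=80.679 sag=24.274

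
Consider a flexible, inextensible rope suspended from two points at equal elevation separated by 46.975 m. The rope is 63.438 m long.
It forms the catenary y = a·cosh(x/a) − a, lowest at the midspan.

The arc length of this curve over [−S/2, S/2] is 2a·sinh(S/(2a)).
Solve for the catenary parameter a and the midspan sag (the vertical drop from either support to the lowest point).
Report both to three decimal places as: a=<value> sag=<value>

a=16.988 sag=18.994

seed: a₀ = √(S³/(24(L−S))) = √(46.975³/(24·16.463)) = 16.197205
iter 1: u=1.450096  f(a)=+1.820e+00  f'(a)=-2.494e+00  a ← 16.197205 − (+1.820e+00/-2.494e+00) = 16.927113
iter 2: u=1.387567  f(a)=+1.303e-01  f'(a)=-2.148e+00  a ← 16.927113 − (+1.303e-01/-2.148e+00) = 16.987747
iter 3: u=1.382614  f(a)=+7.810e-04  f'(a)=-2.123e+00  a ← 16.987747 − (+7.810e-04/-2.123e+00) = 16.988115
iter 4: u=1.382584  f(a)=+2.844e-08  f'(a)=-2.123e+00  a ← 16.988115 − (+2.844e-08/-2.123e+00) = 16.988115
iter 5: u=1.382584  f(a)=-7.105e-15  f'(a)=-2.123e+00  a ← 16.988115 − (-7.105e-15/-2.123e+00) = 16.988115
converged: |Δa| < 1e-12 after 5 iterations
sag = a·(cosh(S/(2a)) − 1) = 16.988115·(cosh(1.382584) − 1) = 18.993700
T_max/T_min = cosh(S/(2a)) = 2.118058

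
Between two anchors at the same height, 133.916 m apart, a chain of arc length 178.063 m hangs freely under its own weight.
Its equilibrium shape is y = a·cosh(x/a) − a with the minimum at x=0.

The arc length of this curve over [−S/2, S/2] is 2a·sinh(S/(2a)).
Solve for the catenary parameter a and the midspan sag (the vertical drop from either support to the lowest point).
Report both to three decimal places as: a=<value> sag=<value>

a=49.805 sag=52.210

seed: a₀ = √(S³/(24(L−S))) = √(133.916³/(24·44.147)) = 47.609375
iter 1: u=1.406404  f(a)=+4.577e+00  f'(a)=-2.248e+00  a ← 47.609375 − (+4.577e+00/-2.248e+00) = 49.645370
iter 2: u=1.348726  f(a)=+3.100e-01  f'(a)=-1.953e+00  a ← 49.645370 − (+3.100e-01/-1.953e+00) = 49.804093
iter 3: u=1.344428  f(a)=+1.650e-03  f'(a)=-1.932e+00  a ← 49.804093 − (+1.650e-03/-1.932e+00) = 49.804947
iter 4: u=1.344405  f(a)=+4.732e-08  f'(a)=-1.932e+00  a ← 49.804947 − (+4.732e-08/-1.932e+00) = 49.804947
iter 5: u=1.344405  f(a)=-2.842e-14  f'(a)=-1.932e+00  a ← 49.804947 − (-2.842e-14/-1.932e+00) = 49.804947
converged: |Δa| < 1e-12 after 5 iterations
sag = a·(cosh(S/(2a)) − 1) = 49.804947·(cosh(1.344405) − 1) = 52.210448
T_max/T_min = cosh(S/(2a)) = 2.048298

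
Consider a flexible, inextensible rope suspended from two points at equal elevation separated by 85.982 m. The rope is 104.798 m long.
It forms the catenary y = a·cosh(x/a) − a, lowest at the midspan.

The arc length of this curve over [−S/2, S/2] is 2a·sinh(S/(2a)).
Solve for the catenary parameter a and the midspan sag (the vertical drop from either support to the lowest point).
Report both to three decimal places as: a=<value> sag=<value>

a=38.692 sag=26.444

seed: a₀ = √(S³/(24(L−S))) = √(85.982³/(24·18.816)) = 37.518204
iter 1: u=1.145870  f(a)=+1.275e+00  f'(a)=-1.141e+00  a ← 37.518204 − (+1.275e+00/-1.141e+00) = 38.635251
iter 2: u=1.112740  f(a)=+5.914e-02  f'(a)=-1.037e+00  a ← 38.635251 − (+5.914e-02/-1.037e+00) = 38.692259
iter 3: u=1.111101  f(a)=+1.410e-04  f'(a)=-1.032e+00  a ← 38.692259 − (+1.410e-04/-1.032e+00) = 38.692396
iter 4: u=1.111097  f(a)=+8.063e-10  f'(a)=-1.032e+00  a ← 38.692396 − (+8.063e-10/-1.032e+00) = 38.692396
iter 5: u=1.111097  f(a)=+1.421e-14  f'(a)=-1.032e+00  a ← 38.692396 − (+1.421e-14/-1.032e+00) = 38.692396
converged: |Δa| < 1e-12 after 5 iterations
sag = a·(cosh(S/(2a)) − 1) = 38.692396·(cosh(1.111097) − 1) = 26.444051
T_max/T_min = cosh(S/(2a)) = 1.683443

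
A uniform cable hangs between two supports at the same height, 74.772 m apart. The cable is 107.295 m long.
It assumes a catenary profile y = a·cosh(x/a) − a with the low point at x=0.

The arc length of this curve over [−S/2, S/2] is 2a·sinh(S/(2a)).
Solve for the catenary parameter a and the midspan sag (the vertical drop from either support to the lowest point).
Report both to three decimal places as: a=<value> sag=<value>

a=24.523 sag=34.464

seed: a₀ = √(S³/(24(L−S))) = √(74.772³/(24·32.523)) = 23.142356
iter 1: u=1.615479  f(a)=+4.517e+00  f'(a)=-3.616e+00  a ← 23.142356 − (+4.517e+00/-3.616e+00) = 24.391634
iter 2: u=1.532739  f(a)=+3.916e-01  f'(a)=-3.014e+00  a ← 24.391634 − (+3.916e-01/-3.014e+00) = 24.521557
iter 3: u=1.524618  f(a)=+3.559e-03  f'(a)=-2.959e+00  a ← 24.521557 − (+3.559e-03/-2.959e+00) = 24.522760
iter 4: u=1.524543  f(a)=+3.000e-07  f'(a)=-2.959e+00  a ← 24.522760 − (+3.000e-07/-2.959e+00) = 24.522760
iter 5: u=1.524543  f(a)=-4.263e-14  f'(a)=-2.959e+00  a ← 24.522760 − (-4.263e-14/-2.959e+00) = 24.522760
converged: |Δa| < 1e-12 after 5 iterations
sag = a·(cosh(S/(2a)) − 1) = 24.522760·(cosh(1.524543) − 1) = 34.463849
T_max/T_min = cosh(S/(2a)) = 2.405382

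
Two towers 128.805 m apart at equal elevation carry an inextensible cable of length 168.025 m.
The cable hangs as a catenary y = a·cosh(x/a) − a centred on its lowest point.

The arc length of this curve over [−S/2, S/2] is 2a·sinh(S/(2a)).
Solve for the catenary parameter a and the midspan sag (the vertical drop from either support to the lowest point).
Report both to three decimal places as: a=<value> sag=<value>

seed: a₀ = √(S³/(24(L−S))) = √(128.805³/(24·39.220)) = 47.647450
iter 1: u=1.351646  f(a)=+3.743e+00  f'(a)=-1.967e+00  a ← 47.647450 − (+3.743e+00/-1.967e+00) = 49.549785
iter 2: u=1.299753  f(a)=+2.358e-01  f'(a)=-1.727e+00  a ← 49.549785 − (+2.358e-01/-1.727e+00) = 49.686362
iter 3: u=1.296181  f(a)=+1.075e-03  f'(a)=-1.711e+00  a ← 49.686362 − (+1.075e-03/-1.711e+00) = 49.686990
iter 4: u=1.296164  f(a)=+2.259e-08  f'(a)=-1.711e+00  a ← 49.686990 − (+2.259e-08/-1.711e+00) = 49.686990
iter 5: u=1.296164  f(a)=-2.842e-14  f'(a)=-1.711e+00  a ← 49.686990 − (-2.842e-14/-1.711e+00) = 49.686990
converged: |Δa| < 1e-12 after 5 iterations
sag = a·(cosh(S/(2a)) − 1) = 49.686990·(cosh(1.296164) − 1) = 47.918835
T_max/T_min = cosh(S/(2a)) = 1.964414

a=49.687 sag=47.919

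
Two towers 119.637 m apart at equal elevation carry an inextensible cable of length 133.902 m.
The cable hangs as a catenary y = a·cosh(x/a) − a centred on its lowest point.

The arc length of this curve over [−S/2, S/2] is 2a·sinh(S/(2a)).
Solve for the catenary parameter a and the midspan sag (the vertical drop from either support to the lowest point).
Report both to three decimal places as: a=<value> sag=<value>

seed: a₀ = √(S³/(24(L−S))) = √(119.637³/(24·14.265)) = 70.722363
iter 1: u=0.845822  f(a)=+5.190e-01  f'(a)=-4.330e-01  a ← 70.722363 − (+5.190e-01/-4.330e-01) = 71.921043
iter 2: u=0.831725  f(a)=+1.349e-02  f'(a)=-4.108e-01  a ← 71.921043 − (+1.349e-02/-4.108e-01) = 71.953885
iter 3: u=0.831345  f(a)=+9.652e-06  f'(a)=-4.102e-01  a ← 71.953885 − (+9.652e-06/-4.102e-01) = 71.953908
iter 4: u=0.831345  f(a)=+4.945e-12  f'(a)=-4.102e-01  a ← 71.953908 − (+4.945e-12/-4.102e-01) = 71.953908
converged: |Δa| < 1e-12 after 4 iterations
sag = a·(cosh(S/(2a)) − 1) = 71.953908·(cosh(0.831345) − 1) = 26.330380
T_max/T_min = cosh(S/(2a)) = 1.365934

a=71.954 sag=26.330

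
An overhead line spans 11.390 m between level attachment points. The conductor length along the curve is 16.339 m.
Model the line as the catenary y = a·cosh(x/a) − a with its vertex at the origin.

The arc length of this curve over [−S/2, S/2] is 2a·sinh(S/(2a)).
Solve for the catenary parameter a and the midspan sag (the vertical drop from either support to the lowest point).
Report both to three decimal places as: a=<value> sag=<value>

seed: a₀ = √(S³/(24(L−S))) = √(11.390³/(24·4.949)) = 3.527128
iter 1: u=1.614628  f(a)=+6.866e-01  f'(a)=-3.609e+00  a ← 3.527128 − (+6.866e-01/-3.609e+00) = 3.717366
iter 2: u=1.531999  f(a)=+5.947e-02  f'(a)=-3.009e+00  a ← 3.717366 − (+5.947e-02/-3.009e+00) = 3.737129
iter 3: u=1.523897  f(a)=+5.394e-04  f'(a)=-2.955e+00  a ← 3.737129 − (+5.394e-04/-2.955e+00) = 3.737312
iter 4: u=1.523823  f(a)=+4.528e-08  f'(a)=-2.954e+00  a ← 3.737312 − (+4.528e-08/-2.954e+00) = 3.737312
iter 5: u=1.523823  f(a)=+0.000e+00  f'(a)=-2.954e+00  a ← 3.737312 − (+0.000e+00/-2.954e+00) = 3.737312
converged: |Δa| < 1e-12 after 5 iterations
sag = a·(cosh(S/(2a)) − 1) = 3.737312·(cosh(1.523823) − 1) = 5.246464
T_max/T_min = cosh(S/(2a)) = 2.403807

a=3.737 sag=5.246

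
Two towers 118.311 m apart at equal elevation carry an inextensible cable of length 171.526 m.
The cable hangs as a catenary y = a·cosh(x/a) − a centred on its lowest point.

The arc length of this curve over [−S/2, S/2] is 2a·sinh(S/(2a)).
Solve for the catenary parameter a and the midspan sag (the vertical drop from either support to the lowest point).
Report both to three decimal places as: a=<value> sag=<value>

a=38.224 sag=55.671

seed: a₀ = √(S³/(24(L−S))) = √(118.311³/(24·53.215)) = 36.009329
iter 1: u=1.642783  f(a)=+7.660e+00  f'(a)=-3.834e+00  a ← 36.009329 − (+7.660e+00/-3.834e+00) = 38.007129
iter 2: u=1.556432  f(a)=+6.837e-01  f'(a)=-3.178e+00  a ← 38.007129 − (+6.837e-01/-3.178e+00) = 38.222278
iter 3: u=1.547671  f(a)=+6.625e-03  f'(a)=-3.116e+00  a ← 38.222278 − (+6.625e-03/-3.116e+00) = 38.224404
iter 4: u=1.547585  f(a)=+6.355e-07  f'(a)=-3.116e+00  a ← 38.224404 − (+6.355e-07/-3.116e+00) = 38.224404
iter 5: u=1.547585  f(a)=+0.000e+00  f'(a)=-3.116e+00  a ← 38.224404 − (+0.000e+00/-3.116e+00) = 38.224404
converged: |Δa| < 1e-12 after 5 iterations
sag = a·(cosh(S/(2a)) − 1) = 38.224404·(cosh(1.547585) − 1) = 55.671268
T_max/T_min = cosh(S/(2a)) = 2.456433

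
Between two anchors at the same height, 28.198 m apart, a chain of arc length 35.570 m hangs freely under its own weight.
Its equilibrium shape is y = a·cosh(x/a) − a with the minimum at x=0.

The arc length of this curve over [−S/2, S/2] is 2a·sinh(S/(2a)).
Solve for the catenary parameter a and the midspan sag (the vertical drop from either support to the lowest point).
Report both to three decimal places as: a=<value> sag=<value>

seed: a₀ = √(S³/(24(L−S))) = √(28.198³/(24·7.372)) = 11.257169
iter 1: u=1.252446  f(a)=+6.003e-01  f'(a)=-1.527e+00  a ← 11.257169 − (+6.003e-01/-1.527e+00) = 11.650259
iter 2: u=1.210188  f(a)=+3.287e-02  f'(a)=-1.364e+00  a ← 11.650259 − (+3.287e-02/-1.364e+00) = 11.674362
iter 3: u=1.207689  f(a)=+1.112e-04  f'(a)=-1.355e+00  a ← 11.674362 − (+1.112e-04/-1.355e+00) = 11.674444
iter 4: u=1.207681  f(a)=+1.283e-09  f'(a)=-1.355e+00  a ← 11.674444 − (+1.283e-09/-1.355e+00) = 11.674444
iter 5: u=1.207681  f(a)=-7.105e-15  f'(a)=-1.355e+00  a ← 11.674444 − (-7.105e-15/-1.355e+00) = 11.674444
converged: |Δa| < 1e-12 after 5 iterations
sag = a·(cosh(S/(2a)) − 1) = 11.674444·(cosh(1.207681) − 1) = 9.599927
T_max/T_min = cosh(S/(2a)) = 1.822303

a=11.674 sag=9.600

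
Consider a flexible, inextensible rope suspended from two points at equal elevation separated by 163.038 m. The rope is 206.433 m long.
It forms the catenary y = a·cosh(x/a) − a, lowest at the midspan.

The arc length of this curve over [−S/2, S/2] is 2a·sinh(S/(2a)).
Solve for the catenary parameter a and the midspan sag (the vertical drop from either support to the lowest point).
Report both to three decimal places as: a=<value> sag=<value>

seed: a₀ = √(S³/(24(L−S))) = √(163.038³/(24·43.395)) = 64.507141
iter 1: u=1.263721  f(a)=+3.600e+00  f'(a)=-1.573e+00  a ← 64.507141 − (+3.600e+00/-1.573e+00) = 66.795742
iter 2: u=1.220422  f(a)=+2.004e-01  f'(a)=-1.402e+00  a ← 66.795742 − (+2.004e-01/-1.402e+00) = 66.938693
iter 3: u=1.217816  f(a)=+7.026e-04  f'(a)=-1.392e+00  a ← 66.938693 − (+7.026e-04/-1.392e+00) = 66.939197
iter 4: u=1.217807  f(a)=+8.698e-09  f'(a)=-1.392e+00  a ← 66.939197 − (+8.698e-09/-1.392e+00) = 66.939197
iter 5: u=1.217807  f(a)=+2.842e-14  f'(a)=-1.392e+00  a ← 66.939197 − (+2.842e-14/-1.392e+00) = 66.939197
converged: |Δa| < 1e-12 after 5 iterations
sag = a·(cosh(S/(2a)) − 1) = 66.939197·(cosh(1.217807) − 1) = 56.083167
T_max/T_min = cosh(S/(2a)) = 1.837823

a=66.939 sag=56.083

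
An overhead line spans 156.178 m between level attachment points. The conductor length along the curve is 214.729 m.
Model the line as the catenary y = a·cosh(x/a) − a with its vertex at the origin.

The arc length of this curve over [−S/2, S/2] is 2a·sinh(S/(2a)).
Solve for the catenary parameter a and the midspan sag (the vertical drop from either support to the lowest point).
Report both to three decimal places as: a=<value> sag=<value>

a=54.773 sag=65.756

seed: a₀ = √(S³/(24(L−S))) = √(156.178³/(24·58.551)) = 52.066335
iter 1: u=1.499798  f(a)=+6.949e+00  f'(a)=-2.797e+00  a ← 52.066335 − (+6.949e+00/-2.797e+00) = 54.550496
iter 2: u=1.431499  f(a)=+5.283e-01  f'(a)=-2.387e+00  a ← 54.550496 − (+5.283e-01/-2.387e+00) = 54.771831
iter 3: u=1.425715  f(a)=+3.608e-03  f'(a)=-2.354e+00  a ← 54.771831 − (+3.608e-03/-2.354e+00) = 54.773364
iter 4: u=1.425675  f(a)=+1.709e-07  f'(a)=-2.354e+00  a ← 54.773364 − (+1.709e-07/-2.354e+00) = 54.773364
iter 5: u=1.425675  f(a)=+5.684e-14  f'(a)=-2.354e+00  a ← 54.773364 − (+5.684e-14/-2.354e+00) = 54.773364
converged: |Δa| < 1e-12 after 5 iterations
sag = a·(cosh(S/(2a)) − 1) = 54.773364·(cosh(1.425675) − 1) = 65.755708
T_max/T_min = cosh(S/(2a)) = 2.200505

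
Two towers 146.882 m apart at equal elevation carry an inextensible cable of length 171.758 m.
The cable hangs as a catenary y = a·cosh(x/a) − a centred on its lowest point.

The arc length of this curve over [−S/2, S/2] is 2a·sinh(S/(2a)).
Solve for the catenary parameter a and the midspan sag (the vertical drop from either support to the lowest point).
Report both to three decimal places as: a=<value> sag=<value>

seed: a₀ = √(S³/(24(L−S))) = √(146.882³/(24·24.876)) = 72.854599
iter 1: u=1.008049  f(a)=+1.295e+00  f'(a)=-7.549e-01  a ← 72.854599 − (+1.295e+00/-7.549e-01) = 74.570054
iter 2: u=0.984859  f(a)=+4.715e-02  f'(a)=-7.008e-01  a ← 74.570054 − (+4.715e-02/-7.008e-01) = 74.637331
iter 3: u=0.983971  f(a)=+6.773e-05  f'(a)=-6.988e-01  a ← 74.637331 − (+6.773e-05/-6.988e-01) = 74.637428
iter 4: u=0.983970  f(a)=+1.402e-10  f'(a)=-6.988e-01  a ← 74.637428 − (+1.402e-10/-6.988e-01) = 74.637428
iter 5: u=0.983970  f(a)=+5.684e-14  f'(a)=-6.988e-01  a ← 74.637428 − (+5.684e-14/-6.988e-01) = 74.637428
converged: |Δa| < 1e-12 after 5 iterations
sag = a·(cosh(S/(2a)) − 1) = 74.637428·(cosh(0.983970) − 1) = 39.142835
T_max/T_min = cosh(S/(2a)) = 1.524440

a=74.637 sag=39.143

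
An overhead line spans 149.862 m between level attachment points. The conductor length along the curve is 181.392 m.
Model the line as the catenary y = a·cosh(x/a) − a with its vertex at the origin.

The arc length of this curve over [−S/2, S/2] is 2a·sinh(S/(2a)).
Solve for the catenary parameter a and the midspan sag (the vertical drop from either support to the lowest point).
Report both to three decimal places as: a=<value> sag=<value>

seed: a₀ = √(S³/(24(L−S))) = √(149.862³/(24·31.530)) = 66.691376
iter 1: u=1.123549  f(a)=+2.051e+00  f'(a)=-1.070e+00  a ← 66.691376 − (+2.051e+00/-1.070e+00) = 68.607434
iter 2: u=1.092170  f(a)=+9.171e-02  f'(a)=-9.766e-01  a ← 68.607434 − (+9.171e-02/-9.766e-01) = 68.701338
iter 3: u=1.090677  f(a)=+2.024e-04  f'(a)=-9.723e-01  a ← 68.701338 − (+2.024e-04/-9.723e-01) = 68.701546
iter 4: u=1.090674  f(a)=+9.902e-10  f'(a)=-9.723e-01  a ← 68.701546 − (+9.902e-10/-9.723e-01) = 68.701546
iter 5: u=1.090674  f(a)=+2.842e-14  f'(a)=-9.723e-01  a ← 68.701546 − (+2.842e-14/-9.723e-01) = 68.701546
converged: |Δa| < 1e-12 after 5 iterations
sag = a·(cosh(S/(2a)) − 1) = 68.701546·(cosh(1.090674) − 1) = 45.077480
T_max/T_min = cosh(S/(2a)) = 1.656135

a=68.702 sag=45.077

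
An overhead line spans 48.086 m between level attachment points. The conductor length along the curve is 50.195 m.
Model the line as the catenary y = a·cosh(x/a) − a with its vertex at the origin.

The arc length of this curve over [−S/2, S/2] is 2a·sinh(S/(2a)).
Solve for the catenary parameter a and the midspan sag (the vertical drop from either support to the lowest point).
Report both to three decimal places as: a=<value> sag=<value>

a=47.174 sag=6.261

seed: a₀ = √(S³/(24(L−S))) = √(48.086³/(24·2.109)) = 46.868825
iter 1: u=0.512985  f(a)=+2.792e-02  f'(a)=-9.239e-02  a ← 46.868825 − (+2.792e-02/-9.239e-02) = 47.171078
iter 2: u=0.509698  f(a)=+2.724e-04  f'(a)=-9.059e-02  a ← 47.171078 − (+2.724e-04/-9.059e-02) = 47.174085
iter 3: u=0.509665  f(a)=+2.650e-08  f'(a)=-9.057e-02  a ← 47.174085 − (+2.650e-08/-9.057e-02) = 47.174085
iter 4: u=0.509665  f(a)=+7.105e-15  f'(a)=-9.057e-02  a ← 47.174085 − (+7.105e-15/-9.057e-02) = 47.174085
converged: |Δa| < 1e-12 after 4 iterations
sag = a·(cosh(S/(2a)) − 1) = 47.174085·(cosh(0.509665) − 1) = 6.260724
T_max/T_min = cosh(S/(2a)) = 1.132715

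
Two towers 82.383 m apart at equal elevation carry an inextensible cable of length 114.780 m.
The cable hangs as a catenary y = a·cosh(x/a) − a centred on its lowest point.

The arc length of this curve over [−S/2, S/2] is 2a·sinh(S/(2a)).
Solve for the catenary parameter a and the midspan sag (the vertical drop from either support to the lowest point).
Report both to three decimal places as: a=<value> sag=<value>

seed: a₀ = √(S³/(24(L−S))) = √(82.383³/(24·32.397)) = 26.816271
iter 1: u=1.536064  f(a)=+4.044e+00  f'(a)=-3.037e+00  a ← 26.816271 − (+4.044e+00/-3.037e+00) = 28.148034
iter 2: u=1.463388  f(a)=+3.208e-01  f'(a)=-2.572e+00  a ← 28.148034 − (+3.208e-01/-2.572e+00) = 28.272737
iter 3: u=1.456934  f(a)=+2.403e-03  f'(a)=-2.534e+00  a ← 28.272737 − (+2.403e-03/-2.534e+00) = 28.273686
iter 4: u=1.456885  f(a)=+1.370e-07  f'(a)=-2.534e+00  a ← 28.273686 − (+1.370e-07/-2.534e+00) = 28.273686
iter 5: u=1.456885  f(a)=+0.000e+00  f'(a)=-2.534e+00  a ← 28.273686 − (+0.000e+00/-2.534e+00) = 28.273686
converged: |Δa| < 1e-12 after 5 iterations
sag = a·(cosh(S/(2a)) − 1) = 28.273686·(cosh(1.456885) − 1) = 35.702977
T_max/T_min = cosh(S/(2a)) = 2.262763

a=28.274 sag=35.703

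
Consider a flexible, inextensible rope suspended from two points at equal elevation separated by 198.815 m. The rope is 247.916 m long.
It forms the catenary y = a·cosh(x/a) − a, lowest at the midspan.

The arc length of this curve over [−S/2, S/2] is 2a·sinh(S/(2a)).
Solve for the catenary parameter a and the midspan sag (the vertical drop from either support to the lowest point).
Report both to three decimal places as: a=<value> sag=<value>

seed: a₀ = √(S³/(24(L−S))) = √(198.815³/(24·49.101)) = 81.662549
iter 1: u=1.217296  f(a)=+3.769e+00  f'(a)=-1.390e+00  a ← 81.662549 − (+3.769e+00/-1.390e+00) = 84.373200
iter 2: u=1.178188  f(a)=+1.958e-01  f'(a)=-1.249e+00  a ← 84.373200 − (+1.958e-01/-1.249e+00) = 84.529913
iter 3: u=1.176004  f(a)=+5.925e-04  f'(a)=-1.242e+00  a ← 84.529913 − (+5.925e-04/-1.242e+00) = 84.530390
iter 4: u=1.175997  f(a)=+5.461e-09  f'(a)=-1.242e+00  a ← 84.530390 − (+5.461e-09/-1.242e+00) = 84.530390
iter 5: u=1.175997  f(a)=+2.842e-14  f'(a)=-1.242e+00  a ← 84.530390 − (+2.842e-14/-1.242e+00) = 84.530390
converged: |Δa| < 1e-12 after 5 iterations
sag = a·(cosh(S/(2a)) − 1) = 84.530390·(cosh(1.175997) − 1) = 65.506181
T_max/T_min = cosh(S/(2a)) = 1.774942

a=84.530 sag=65.506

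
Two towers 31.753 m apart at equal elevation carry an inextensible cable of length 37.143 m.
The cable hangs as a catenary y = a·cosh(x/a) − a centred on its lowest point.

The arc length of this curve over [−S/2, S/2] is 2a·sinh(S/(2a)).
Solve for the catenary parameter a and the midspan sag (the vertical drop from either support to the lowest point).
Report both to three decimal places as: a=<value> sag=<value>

a=16.118 sag=8.473

seed: a₀ = √(S³/(24(L−S))) = √(31.753³/(24·5.390)) = 15.731754
iter 1: u=1.009201  f(a)=+2.812e-01  f'(a)=-7.576e-01  a ← 15.731754 − (+2.812e-01/-7.576e-01) = 16.102962
iter 2: u=0.985937  f(a)=+1.026e-02  f'(a)=-7.032e-01  a ← 16.102962 − (+1.026e-02/-7.032e-01) = 16.117554
iter 3: u=0.985044  f(a)=+1.481e-05  f'(a)=-7.012e-01  a ← 16.117554 − (+1.481e-05/-7.012e-01) = 16.117575
iter 4: u=0.985043  f(a)=+3.094e-11  f'(a)=-7.012e-01  a ← 16.117575 − (+3.094e-11/-7.012e-01) = 16.117575
iter 5: u=0.985043  f(a)=+0.000e+00  f'(a)=-7.012e-01  a ← 16.117575 − (+0.000e+00/-7.012e-01) = 16.117575
converged: |Δa| < 1e-12 after 5 iterations
sag = a·(cosh(S/(2a)) − 1) = 16.117575·(cosh(0.985043) − 1) = 8.472602
T_max/T_min = cosh(S/(2a)) = 1.525675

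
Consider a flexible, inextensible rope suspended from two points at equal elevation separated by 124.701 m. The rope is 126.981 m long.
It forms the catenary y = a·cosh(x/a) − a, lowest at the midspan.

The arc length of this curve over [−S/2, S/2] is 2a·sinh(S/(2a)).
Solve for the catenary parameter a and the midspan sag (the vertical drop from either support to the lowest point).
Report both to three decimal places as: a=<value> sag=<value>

seed: a₀ = √(S³/(24(L−S))) = √(124.701³/(24·2.280)) = 188.248645
iter 1: u=0.331214  f(a)=+1.254e-02  f'(a)=-2.449e-02  a ← 188.248645 − (+1.254e-02/-2.449e-02) = 188.760641
iter 2: u=0.330315  f(a)=+5.134e-05  f'(a)=-2.429e-02  a ← 188.760641 − (+5.134e-05/-2.429e-02) = 188.762754
iter 3: u=0.330311  f(a)=+8.685e-10  f'(a)=-2.429e-02  a ← 188.762754 − (+8.685e-10/-2.429e-02) = 188.762754
iter 4: u=0.330311  f(a)=+1.421e-14  f'(a)=-2.429e-02  a ← 188.762754 − (+1.421e-14/-2.429e-02) = 188.762754
converged: |Δa| < 1e-12 after 4 iterations
sag = a·(cosh(S/(2a)) − 1) = 188.762754·(cosh(0.330311) − 1) = 10.391510
T_max/T_min = cosh(S/(2a)) = 1.055051

a=188.763 sag=10.392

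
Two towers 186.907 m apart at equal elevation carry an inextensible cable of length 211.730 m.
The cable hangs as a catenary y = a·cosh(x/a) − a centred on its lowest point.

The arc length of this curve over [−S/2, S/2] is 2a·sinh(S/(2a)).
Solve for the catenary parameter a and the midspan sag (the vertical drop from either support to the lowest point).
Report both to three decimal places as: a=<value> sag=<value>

a=106.715 sag=43.603

seed: a₀ = √(S³/(24(L−S))) = √(186.907³/(24·24.823)) = 104.690095
iter 1: u=0.892668  f(a)=+1.008e+00  f'(a)=-5.131e-01  a ← 104.690095 − (+1.008e+00/-5.131e-01) = 106.654614
iter 2: u=0.876226  f(a)=+2.907e-02  f'(a)=-4.839e-01  a ← 106.654614 − (+2.907e-02/-4.839e-01) = 106.714695
iter 3: u=0.875732  f(a)=+2.578e-05  f'(a)=-4.830e-01  a ← 106.714695 − (+2.578e-05/-4.830e-01) = 106.714748
iter 4: u=0.875732  f(a)=+2.032e-11  f'(a)=-4.830e-01  a ← 106.714748 − (+2.032e-11/-4.830e-01) = 106.714748
converged: |Δa| < 1e-12 after 4 iterations
sag = a·(cosh(S/(2a)) − 1) = 106.714748·(cosh(0.875732) − 1) = 43.603034
T_max/T_min = cosh(S/(2a)) = 1.408594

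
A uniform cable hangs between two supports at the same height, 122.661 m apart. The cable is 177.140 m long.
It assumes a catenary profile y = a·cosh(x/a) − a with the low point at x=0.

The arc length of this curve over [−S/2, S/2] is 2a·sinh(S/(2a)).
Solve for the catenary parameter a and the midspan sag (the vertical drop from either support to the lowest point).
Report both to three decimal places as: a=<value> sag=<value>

a=39.854 sag=57.269

seed: a₀ = √(S³/(24(L−S))) = √(122.661³/(24·54.479)) = 37.569859
iter 1: u=1.632439  f(a)=+7.737e+00  f'(a)=-3.750e+00  a ← 37.569859 − (+7.737e+00/-3.750e+00) = 39.632895
iter 2: u=1.547465  f(a)=+6.830e-01  f'(a)=-3.115e+00  a ← 39.632895 − (+6.830e-01/-3.115e+00) = 39.852165
iter 3: u=1.538950  f(a)=+6.461e-03  f'(a)=-3.056e+00  a ← 39.852165 − (+6.461e-03/-3.056e+00) = 39.854279
iter 4: u=1.538869  f(a)=+5.903e-07  f'(a)=-3.056e+00  a ← 39.854279 − (+5.903e-07/-3.056e+00) = 39.854279
iter 5: u=1.538869  f(a)=+5.684e-14  f'(a)=-3.056e+00  a ← 39.854279 − (+5.684e-14/-3.056e+00) = 39.854279
converged: |Δa| < 1e-12 after 5 iterations
sag = a·(cosh(S/(2a)) − 1) = 39.854279·(cosh(1.538869) − 1) = 57.269397
T_max/T_min = cosh(S/(2a)) = 2.436970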